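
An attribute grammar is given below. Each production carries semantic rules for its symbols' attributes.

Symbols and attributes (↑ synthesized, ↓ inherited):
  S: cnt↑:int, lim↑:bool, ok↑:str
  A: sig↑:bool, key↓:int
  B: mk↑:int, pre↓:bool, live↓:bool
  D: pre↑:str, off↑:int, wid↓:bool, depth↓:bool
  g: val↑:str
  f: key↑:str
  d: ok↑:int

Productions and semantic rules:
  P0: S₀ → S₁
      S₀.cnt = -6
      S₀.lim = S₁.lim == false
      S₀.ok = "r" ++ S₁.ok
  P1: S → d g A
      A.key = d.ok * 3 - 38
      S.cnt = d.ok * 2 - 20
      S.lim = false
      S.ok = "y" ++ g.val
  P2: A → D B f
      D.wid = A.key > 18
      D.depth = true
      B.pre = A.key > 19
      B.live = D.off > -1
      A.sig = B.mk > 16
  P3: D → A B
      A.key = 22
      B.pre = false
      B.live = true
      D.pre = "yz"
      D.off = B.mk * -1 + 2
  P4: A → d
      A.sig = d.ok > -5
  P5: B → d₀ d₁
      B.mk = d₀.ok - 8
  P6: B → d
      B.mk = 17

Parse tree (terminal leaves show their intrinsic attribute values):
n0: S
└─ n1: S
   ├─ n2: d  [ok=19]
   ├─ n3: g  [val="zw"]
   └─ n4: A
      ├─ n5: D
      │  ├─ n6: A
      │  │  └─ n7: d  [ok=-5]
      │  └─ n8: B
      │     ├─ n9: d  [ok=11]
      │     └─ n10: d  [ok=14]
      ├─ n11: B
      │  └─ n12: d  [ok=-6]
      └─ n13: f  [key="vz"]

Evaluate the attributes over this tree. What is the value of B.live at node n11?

false

1. n2.ok = 19  [terminal]
2. n3.val = "zw"  [terminal]
3. n4.key = 19  [d.ok * 3 - 38]
4. n5.wid = true  [A.key > 18]
5. n5.depth = true  [true]
6. n6.key = 22  [22]
7. n7.ok = -5  [terminal]
8. n6.sig = false  [d.ok > -5]
9. n8.pre = false  [false]
10. n8.live = true  [true]
11. n9.ok = 11  [terminal]
12. n10.ok = 14  [terminal]
13. n8.mk = 3  [d₀.ok - 8]
14. n5.pre = "yz"  ["yz"]
15. n5.off = -1  [B.mk * -1 + 2]
16. n11.pre = false  [A.key > 19]
17. n11.live = false  [D.off > -1]
18. n12.ok = -6  [terminal]
19. n11.mk = 17  [17]
20. n13.key = "vz"  [terminal]
21. n4.sig = true  [B.mk > 16]
22. n1.cnt = 18  [d.ok * 2 - 20]
23. n1.lim = false  [false]
24. n1.ok = "yzw"  ["y" ++ g.val]
25. n0.cnt = -6  [-6]
26. n0.lim = true  [S₁.lim == false]
27. n0.ok = "ryzw"  ["r" ++ S₁.ok]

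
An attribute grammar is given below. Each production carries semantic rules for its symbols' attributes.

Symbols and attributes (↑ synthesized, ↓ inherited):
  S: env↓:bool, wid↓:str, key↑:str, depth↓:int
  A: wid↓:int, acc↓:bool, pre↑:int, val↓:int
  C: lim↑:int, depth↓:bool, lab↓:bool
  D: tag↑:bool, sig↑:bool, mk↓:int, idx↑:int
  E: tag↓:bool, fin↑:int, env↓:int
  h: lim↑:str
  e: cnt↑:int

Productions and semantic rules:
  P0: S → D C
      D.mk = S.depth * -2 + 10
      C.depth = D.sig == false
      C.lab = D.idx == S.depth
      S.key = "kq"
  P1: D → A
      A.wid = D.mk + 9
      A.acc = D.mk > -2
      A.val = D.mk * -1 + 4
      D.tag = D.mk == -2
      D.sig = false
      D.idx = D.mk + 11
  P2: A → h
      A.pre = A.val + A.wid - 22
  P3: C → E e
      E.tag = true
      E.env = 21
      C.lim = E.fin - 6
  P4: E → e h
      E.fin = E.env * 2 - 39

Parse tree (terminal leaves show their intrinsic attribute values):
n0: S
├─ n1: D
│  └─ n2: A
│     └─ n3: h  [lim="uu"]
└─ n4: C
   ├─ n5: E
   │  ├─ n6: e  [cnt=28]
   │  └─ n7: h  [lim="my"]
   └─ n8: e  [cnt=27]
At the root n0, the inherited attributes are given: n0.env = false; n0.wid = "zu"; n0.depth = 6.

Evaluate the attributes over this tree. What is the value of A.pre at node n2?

-9

1. n0.env = false  [given at root]
2. n0.wid = "zu"  [given at root]
3. n0.depth = 6  [given at root]
4. n1.mk = -2  [S.depth * -2 + 10]
5. n2.wid = 7  [D.mk + 9]
6. n2.acc = false  [D.mk > -2]
7. n2.val = 6  [D.mk * -1 + 4]
8. n3.lim = "uu"  [terminal]
9. n2.pre = -9  [A.val + A.wid - 22]
10. n1.tag = true  [D.mk == -2]
11. n1.sig = false  [false]
12. n1.idx = 9  [D.mk + 11]
13. n4.depth = true  [D.sig == false]
14. n4.lab = false  [D.idx == S.depth]
15. n5.tag = true  [true]
16. n5.env = 21  [21]
17. n6.cnt = 28  [terminal]
18. n7.lim = "my"  [terminal]
19. n5.fin = 3  [E.env * 2 - 39]
20. n8.cnt = 27  [terminal]
21. n4.lim = -3  [E.fin - 6]
22. n0.key = "kq"  ["kq"]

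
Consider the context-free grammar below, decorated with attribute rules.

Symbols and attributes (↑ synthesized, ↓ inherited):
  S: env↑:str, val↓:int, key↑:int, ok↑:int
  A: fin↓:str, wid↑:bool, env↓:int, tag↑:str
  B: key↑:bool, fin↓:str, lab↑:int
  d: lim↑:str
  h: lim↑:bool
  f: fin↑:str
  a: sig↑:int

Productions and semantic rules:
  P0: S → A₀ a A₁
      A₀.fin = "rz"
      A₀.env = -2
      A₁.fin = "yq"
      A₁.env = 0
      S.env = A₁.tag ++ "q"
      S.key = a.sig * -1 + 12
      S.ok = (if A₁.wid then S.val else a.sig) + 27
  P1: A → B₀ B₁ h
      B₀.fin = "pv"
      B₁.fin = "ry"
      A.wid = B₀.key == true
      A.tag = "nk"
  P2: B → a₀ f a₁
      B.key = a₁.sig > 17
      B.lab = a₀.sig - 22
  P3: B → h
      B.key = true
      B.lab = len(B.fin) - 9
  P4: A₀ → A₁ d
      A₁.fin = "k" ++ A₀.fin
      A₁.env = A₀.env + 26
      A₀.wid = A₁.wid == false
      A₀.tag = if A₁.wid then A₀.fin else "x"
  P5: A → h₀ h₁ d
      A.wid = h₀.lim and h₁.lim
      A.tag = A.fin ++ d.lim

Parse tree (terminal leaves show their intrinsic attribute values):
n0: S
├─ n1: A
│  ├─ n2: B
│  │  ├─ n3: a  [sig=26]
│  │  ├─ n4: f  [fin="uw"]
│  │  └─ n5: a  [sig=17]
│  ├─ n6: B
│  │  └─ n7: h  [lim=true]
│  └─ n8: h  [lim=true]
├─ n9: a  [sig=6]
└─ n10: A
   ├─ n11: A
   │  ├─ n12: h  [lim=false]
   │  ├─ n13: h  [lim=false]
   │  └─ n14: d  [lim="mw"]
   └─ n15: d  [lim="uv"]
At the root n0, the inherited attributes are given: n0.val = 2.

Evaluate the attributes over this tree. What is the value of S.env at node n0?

"xq"

1. n0.val = 2  [given at root]
2. n1.fin = "rz"  ["rz"]
3. n1.env = -2  [-2]
4. n2.fin = "pv"  ["pv"]
5. n3.sig = 26  [terminal]
6. n4.fin = "uw"  [terminal]
7. n5.sig = 17  [terminal]
8. n2.key = false  [a₁.sig > 17]
9. n2.lab = 4  [a₀.sig - 22]
10. n6.fin = "ry"  ["ry"]
11. n7.lim = true  [terminal]
12. n6.key = true  [true]
13. n6.lab = -7  [len(B.fin) - 9]
14. n8.lim = true  [terminal]
15. n1.wid = false  [B₀.key == true]
16. n1.tag = "nk"  ["nk"]
17. n9.sig = 6  [terminal]
18. n10.fin = "yq"  ["yq"]
19. n10.env = 0  [0]
20. n11.fin = "kyq"  ["k" ++ A₀.fin]
21. n11.env = 26  [A₀.env + 26]
22. n12.lim = false  [terminal]
23. n13.lim = false  [terminal]
24. n14.lim = "mw"  [terminal]
25. n11.wid = false  [h₀.lim and h₁.lim]
26. n11.tag = "kyqmw"  [A.fin ++ d.lim]
27. n15.lim = "uv"  [terminal]
28. n10.wid = true  [A₁.wid == false]
29. n10.tag = "x"  [if A₁.wid then A₀.fin else "x"]
30. n0.env = "xq"  [A₁.tag ++ "q"]
31. n0.key = 6  [a.sig * -1 + 12]
32. n0.ok = 29  [(if A₁.wid then S.val else a.sig) + 27]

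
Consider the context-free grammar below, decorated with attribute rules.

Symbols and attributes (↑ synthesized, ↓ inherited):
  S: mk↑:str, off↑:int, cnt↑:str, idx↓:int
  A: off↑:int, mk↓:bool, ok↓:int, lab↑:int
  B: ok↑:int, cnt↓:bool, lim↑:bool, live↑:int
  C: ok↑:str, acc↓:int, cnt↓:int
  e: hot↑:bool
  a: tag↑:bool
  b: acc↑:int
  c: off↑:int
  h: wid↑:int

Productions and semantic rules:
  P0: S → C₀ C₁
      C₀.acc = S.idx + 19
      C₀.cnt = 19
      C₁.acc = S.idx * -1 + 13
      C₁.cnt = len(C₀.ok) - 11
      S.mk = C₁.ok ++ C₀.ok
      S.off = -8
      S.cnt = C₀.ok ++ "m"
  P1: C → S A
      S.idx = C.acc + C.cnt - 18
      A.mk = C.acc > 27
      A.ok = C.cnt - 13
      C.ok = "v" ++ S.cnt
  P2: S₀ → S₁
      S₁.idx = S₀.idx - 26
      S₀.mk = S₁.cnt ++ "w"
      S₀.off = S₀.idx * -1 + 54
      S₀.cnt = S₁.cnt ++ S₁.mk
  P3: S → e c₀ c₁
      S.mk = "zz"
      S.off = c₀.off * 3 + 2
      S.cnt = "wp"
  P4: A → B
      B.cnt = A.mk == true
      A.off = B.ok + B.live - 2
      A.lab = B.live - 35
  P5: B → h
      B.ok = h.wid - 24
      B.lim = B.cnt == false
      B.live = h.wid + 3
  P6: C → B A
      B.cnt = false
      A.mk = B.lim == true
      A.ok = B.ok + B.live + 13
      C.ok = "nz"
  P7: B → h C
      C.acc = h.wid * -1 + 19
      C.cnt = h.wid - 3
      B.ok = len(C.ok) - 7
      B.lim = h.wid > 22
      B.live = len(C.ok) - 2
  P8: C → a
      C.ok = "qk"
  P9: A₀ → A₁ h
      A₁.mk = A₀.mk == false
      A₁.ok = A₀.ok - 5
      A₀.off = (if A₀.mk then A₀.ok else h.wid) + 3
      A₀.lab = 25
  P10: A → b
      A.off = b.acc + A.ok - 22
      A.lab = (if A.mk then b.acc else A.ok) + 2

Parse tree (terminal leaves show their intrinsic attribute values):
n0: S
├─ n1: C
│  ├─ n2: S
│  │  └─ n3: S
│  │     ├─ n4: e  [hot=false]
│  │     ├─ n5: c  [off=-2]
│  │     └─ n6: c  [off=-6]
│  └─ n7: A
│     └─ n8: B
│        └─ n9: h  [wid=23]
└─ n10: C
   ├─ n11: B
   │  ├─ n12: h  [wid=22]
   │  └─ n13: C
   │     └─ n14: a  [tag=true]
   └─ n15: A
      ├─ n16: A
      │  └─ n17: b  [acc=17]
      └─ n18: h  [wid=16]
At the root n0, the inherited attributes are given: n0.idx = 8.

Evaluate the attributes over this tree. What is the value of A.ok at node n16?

3

1. n0.idx = 8  [given at root]
2. n1.acc = 27  [S.idx + 19]
3. n1.cnt = 19  [19]
4. n2.idx = 28  [C.acc + C.cnt - 18]
5. n3.idx = 2  [S₀.idx - 26]
6. n4.hot = false  [terminal]
7. n5.off = -2  [terminal]
8. n6.off = -6  [terminal]
9. n3.mk = "zz"  ["zz"]
10. n3.off = -4  [c₀.off * 3 + 2]
11. n3.cnt = "wp"  ["wp"]
12. n2.mk = "wpw"  [S₁.cnt ++ "w"]
13. n2.off = 26  [S₀.idx * -1 + 54]
14. n2.cnt = "wpzz"  [S₁.cnt ++ S₁.mk]
15. n7.mk = false  [C.acc > 27]
16. n7.ok = 6  [C.cnt - 13]
17. n8.cnt = false  [A.mk == true]
18. n9.wid = 23  [terminal]
19. n8.ok = -1  [h.wid - 24]
20. n8.lim = true  [B.cnt == false]
21. n8.live = 26  [h.wid + 3]
22. n7.off = 23  [B.ok + B.live - 2]
23. n7.lab = -9  [B.live - 35]
24. n1.ok = "vwpzz"  ["v" ++ S.cnt]
25. n10.acc = 5  [S.idx * -1 + 13]
26. n10.cnt = -6  [len(C₀.ok) - 11]
27. n11.cnt = false  [false]
28. n12.wid = 22  [terminal]
29. n13.acc = -3  [h.wid * -1 + 19]
30. n13.cnt = 19  [h.wid - 3]
31. n14.tag = true  [terminal]
32. n13.ok = "qk"  ["qk"]
33. n11.ok = -5  [len(C.ok) - 7]
34. n11.lim = false  [h.wid > 22]
35. n11.live = 0  [len(C.ok) - 2]
36. n15.mk = false  [B.lim == true]
37. n15.ok = 8  [B.ok + B.live + 13]
38. n16.mk = true  [A₀.mk == false]
39. n16.ok = 3  [A₀.ok - 5]
40. n17.acc = 17  [terminal]
41. n16.off = -2  [b.acc + A.ok - 22]
42. n16.lab = 19  [(if A.mk then b.acc else A.ok) + 2]
43. n18.wid = 16  [terminal]
44. n15.off = 19  [(if A₀.mk then A₀.ok else h.wid) + 3]
45. n15.lab = 25  [25]
46. n10.ok = "nz"  ["nz"]
47. n0.mk = "nzvwpzz"  [C₁.ok ++ C₀.ok]
48. n0.off = -8  [-8]
49. n0.cnt = "vwpzzm"  [C₀.ok ++ "m"]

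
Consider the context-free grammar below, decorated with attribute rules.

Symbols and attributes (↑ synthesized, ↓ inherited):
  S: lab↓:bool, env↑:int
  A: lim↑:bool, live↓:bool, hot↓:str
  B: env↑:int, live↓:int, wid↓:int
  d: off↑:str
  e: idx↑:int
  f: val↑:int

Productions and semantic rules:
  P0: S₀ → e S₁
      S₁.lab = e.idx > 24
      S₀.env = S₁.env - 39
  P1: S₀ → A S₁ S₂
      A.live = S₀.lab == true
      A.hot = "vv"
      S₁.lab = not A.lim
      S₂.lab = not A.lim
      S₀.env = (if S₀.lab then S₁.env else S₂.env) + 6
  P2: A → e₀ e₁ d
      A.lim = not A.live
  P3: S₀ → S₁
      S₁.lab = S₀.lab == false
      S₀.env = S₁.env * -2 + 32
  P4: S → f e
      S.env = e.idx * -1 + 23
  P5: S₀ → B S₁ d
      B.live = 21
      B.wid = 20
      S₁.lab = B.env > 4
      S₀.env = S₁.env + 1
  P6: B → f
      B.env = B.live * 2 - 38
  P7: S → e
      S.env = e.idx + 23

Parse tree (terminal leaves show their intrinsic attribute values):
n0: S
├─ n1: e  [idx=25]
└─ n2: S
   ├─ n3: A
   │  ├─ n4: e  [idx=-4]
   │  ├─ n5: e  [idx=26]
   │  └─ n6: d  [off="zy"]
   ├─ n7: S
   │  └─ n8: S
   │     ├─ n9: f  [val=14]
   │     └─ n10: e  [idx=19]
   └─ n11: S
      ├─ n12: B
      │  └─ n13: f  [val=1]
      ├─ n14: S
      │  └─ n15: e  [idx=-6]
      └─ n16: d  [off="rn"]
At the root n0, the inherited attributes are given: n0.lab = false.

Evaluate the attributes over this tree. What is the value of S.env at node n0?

1. n0.lab = false  [given at root]
2. n1.idx = 25  [terminal]
3. n2.lab = true  [e.idx > 24]
4. n3.live = true  [S₀.lab == true]
5. n3.hot = "vv"  ["vv"]
6. n4.idx = -4  [terminal]
7. n5.idx = 26  [terminal]
8. n6.off = "zy"  [terminal]
9. n3.lim = false  [not A.live]
10. n7.lab = true  [not A.lim]
11. n8.lab = false  [S₀.lab == false]
12. n9.val = 14  [terminal]
13. n10.idx = 19  [terminal]
14. n8.env = 4  [e.idx * -1 + 23]
15. n7.env = 24  [S₁.env * -2 + 32]
16. n11.lab = true  [not A.lim]
17. n12.live = 21  [21]
18. n12.wid = 20  [20]
19. n13.val = 1  [terminal]
20. n12.env = 4  [B.live * 2 - 38]
21. n14.lab = false  [B.env > 4]
22. n15.idx = -6  [terminal]
23. n14.env = 17  [e.idx + 23]
24. n16.off = "rn"  [terminal]
25. n11.env = 18  [S₁.env + 1]
26. n2.env = 30  [(if S₀.lab then S₁.env else S₂.env) + 6]
27. n0.env = -9  [S₁.env - 39]

-9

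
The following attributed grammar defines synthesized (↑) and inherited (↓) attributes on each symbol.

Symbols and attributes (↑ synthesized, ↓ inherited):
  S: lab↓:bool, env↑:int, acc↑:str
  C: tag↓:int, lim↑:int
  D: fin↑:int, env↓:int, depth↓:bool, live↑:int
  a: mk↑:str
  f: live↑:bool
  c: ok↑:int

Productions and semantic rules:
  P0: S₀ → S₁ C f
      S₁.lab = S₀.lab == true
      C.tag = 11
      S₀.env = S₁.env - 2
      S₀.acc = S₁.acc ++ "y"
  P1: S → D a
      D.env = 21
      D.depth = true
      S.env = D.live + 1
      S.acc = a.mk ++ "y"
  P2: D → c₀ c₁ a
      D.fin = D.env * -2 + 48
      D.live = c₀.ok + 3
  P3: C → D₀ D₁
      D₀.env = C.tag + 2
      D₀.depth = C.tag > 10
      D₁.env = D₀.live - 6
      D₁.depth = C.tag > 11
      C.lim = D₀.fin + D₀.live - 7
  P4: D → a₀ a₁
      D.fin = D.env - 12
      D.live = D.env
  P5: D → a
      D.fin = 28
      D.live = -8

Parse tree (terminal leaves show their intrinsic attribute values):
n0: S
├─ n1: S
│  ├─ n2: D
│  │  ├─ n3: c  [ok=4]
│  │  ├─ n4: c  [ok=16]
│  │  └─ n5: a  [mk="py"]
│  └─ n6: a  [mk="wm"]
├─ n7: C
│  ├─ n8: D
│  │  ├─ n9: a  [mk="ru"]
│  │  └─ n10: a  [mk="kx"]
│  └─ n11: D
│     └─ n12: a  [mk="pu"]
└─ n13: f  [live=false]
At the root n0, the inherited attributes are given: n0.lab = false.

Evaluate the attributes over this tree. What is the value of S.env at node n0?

1. n0.lab = false  [given at root]
2. n1.lab = false  [S₀.lab == true]
3. n2.env = 21  [21]
4. n2.depth = true  [true]
5. n3.ok = 4  [terminal]
6. n4.ok = 16  [terminal]
7. n5.mk = "py"  [terminal]
8. n2.fin = 6  [D.env * -2 + 48]
9. n2.live = 7  [c₀.ok + 3]
10. n6.mk = "wm"  [terminal]
11. n1.env = 8  [D.live + 1]
12. n1.acc = "wmy"  [a.mk ++ "y"]
13. n7.tag = 11  [11]
14. n8.env = 13  [C.tag + 2]
15. n8.depth = true  [C.tag > 10]
16. n9.mk = "ru"  [terminal]
17. n10.mk = "kx"  [terminal]
18. n8.fin = 1  [D.env - 12]
19. n8.live = 13  [D.env]
20. n11.env = 7  [D₀.live - 6]
21. n11.depth = false  [C.tag > 11]
22. n12.mk = "pu"  [terminal]
23. n11.fin = 28  [28]
24. n11.live = -8  [-8]
25. n7.lim = 7  [D₀.fin + D₀.live - 7]
26. n13.live = false  [terminal]
27. n0.env = 6  [S₁.env - 2]
28. n0.acc = "wmyy"  [S₁.acc ++ "y"]

6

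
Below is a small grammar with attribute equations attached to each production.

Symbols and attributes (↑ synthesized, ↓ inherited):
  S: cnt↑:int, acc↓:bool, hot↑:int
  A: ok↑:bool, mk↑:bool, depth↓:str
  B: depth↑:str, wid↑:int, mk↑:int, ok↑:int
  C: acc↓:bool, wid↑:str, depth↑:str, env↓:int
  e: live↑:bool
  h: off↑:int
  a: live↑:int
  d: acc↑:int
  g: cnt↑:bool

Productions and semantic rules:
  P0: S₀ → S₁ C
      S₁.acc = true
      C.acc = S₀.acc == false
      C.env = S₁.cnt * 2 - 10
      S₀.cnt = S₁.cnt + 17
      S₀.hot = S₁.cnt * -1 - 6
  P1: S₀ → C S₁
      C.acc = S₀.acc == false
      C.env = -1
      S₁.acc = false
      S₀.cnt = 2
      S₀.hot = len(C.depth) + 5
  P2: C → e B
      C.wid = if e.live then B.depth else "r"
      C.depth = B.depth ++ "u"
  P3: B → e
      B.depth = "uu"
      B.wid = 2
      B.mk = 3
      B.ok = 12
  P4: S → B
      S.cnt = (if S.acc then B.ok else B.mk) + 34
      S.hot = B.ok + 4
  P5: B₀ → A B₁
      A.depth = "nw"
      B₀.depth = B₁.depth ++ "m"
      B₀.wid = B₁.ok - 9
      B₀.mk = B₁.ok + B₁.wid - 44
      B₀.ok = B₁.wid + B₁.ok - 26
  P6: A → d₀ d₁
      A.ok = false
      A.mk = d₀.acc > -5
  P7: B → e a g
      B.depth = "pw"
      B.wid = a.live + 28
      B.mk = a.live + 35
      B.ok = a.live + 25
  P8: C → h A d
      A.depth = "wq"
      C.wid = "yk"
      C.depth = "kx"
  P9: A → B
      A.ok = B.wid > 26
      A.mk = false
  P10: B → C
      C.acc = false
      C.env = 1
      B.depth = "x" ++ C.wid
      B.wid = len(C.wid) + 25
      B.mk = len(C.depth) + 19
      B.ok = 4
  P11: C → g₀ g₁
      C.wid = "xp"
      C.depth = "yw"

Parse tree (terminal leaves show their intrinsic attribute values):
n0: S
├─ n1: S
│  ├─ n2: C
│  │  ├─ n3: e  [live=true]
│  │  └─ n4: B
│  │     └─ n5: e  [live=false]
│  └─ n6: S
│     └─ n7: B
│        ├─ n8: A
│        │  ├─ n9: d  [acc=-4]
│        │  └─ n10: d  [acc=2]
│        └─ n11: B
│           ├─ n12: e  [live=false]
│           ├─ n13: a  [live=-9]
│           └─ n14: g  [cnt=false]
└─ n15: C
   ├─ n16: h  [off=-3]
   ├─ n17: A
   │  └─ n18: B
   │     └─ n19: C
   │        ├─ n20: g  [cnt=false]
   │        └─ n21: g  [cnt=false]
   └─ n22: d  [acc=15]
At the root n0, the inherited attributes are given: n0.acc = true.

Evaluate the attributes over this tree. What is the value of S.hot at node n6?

13

1. n0.acc = true  [given at root]
2. n1.acc = true  [true]
3. n2.acc = false  [S₀.acc == false]
4. n2.env = -1  [-1]
5. n3.live = true  [terminal]
6. n5.live = false  [terminal]
7. n4.depth = "uu"  ["uu"]
8. n4.wid = 2  [2]
9. n4.mk = 3  [3]
10. n4.ok = 12  [12]
11. n2.wid = "uu"  [if e.live then B.depth else "r"]
12. n2.depth = "uuu"  [B.depth ++ "u"]
13. n6.acc = false  [false]
14. n8.depth = "nw"  ["nw"]
15. n9.acc = -4  [terminal]
16. n10.acc = 2  [terminal]
17. n8.ok = false  [false]
18. n8.mk = true  [d₀.acc > -5]
19. n12.live = false  [terminal]
20. n13.live = -9  [terminal]
21. n14.cnt = false  [terminal]
22. n11.depth = "pw"  ["pw"]
23. n11.wid = 19  [a.live + 28]
24. n11.mk = 26  [a.live + 35]
25. n11.ok = 16  [a.live + 25]
26. n7.depth = "pwm"  [B₁.depth ++ "m"]
27. n7.wid = 7  [B₁.ok - 9]
28. n7.mk = -9  [B₁.ok + B₁.wid - 44]
29. n7.ok = 9  [B₁.wid + B₁.ok - 26]
30. n6.cnt = 25  [(if S.acc then B.ok else B.mk) + 34]
31. n6.hot = 13  [B.ok + 4]
32. n1.cnt = 2  [2]
33. n1.hot = 8  [len(C.depth) + 5]
34. n15.acc = false  [S₀.acc == false]
35. n15.env = -6  [S₁.cnt * 2 - 10]
36. n16.off = -3  [terminal]
37. n17.depth = "wq"  ["wq"]
38. n19.acc = false  [false]
39. n19.env = 1  [1]
40. n20.cnt = false  [terminal]
41. n21.cnt = false  [terminal]
42. n19.wid = "xp"  ["xp"]
43. n19.depth = "yw"  ["yw"]
44. n18.depth = "xxp"  ["x" ++ C.wid]
45. n18.wid = 27  [len(C.wid) + 25]
46. n18.mk = 21  [len(C.depth) + 19]
47. n18.ok = 4  [4]
48. n17.ok = true  [B.wid > 26]
49. n17.mk = false  [false]
50. n22.acc = 15  [terminal]
51. n15.wid = "yk"  ["yk"]
52. n15.depth = "kx"  ["kx"]
53. n0.cnt = 19  [S₁.cnt + 17]
54. n0.hot = -8  [S₁.cnt * -1 - 6]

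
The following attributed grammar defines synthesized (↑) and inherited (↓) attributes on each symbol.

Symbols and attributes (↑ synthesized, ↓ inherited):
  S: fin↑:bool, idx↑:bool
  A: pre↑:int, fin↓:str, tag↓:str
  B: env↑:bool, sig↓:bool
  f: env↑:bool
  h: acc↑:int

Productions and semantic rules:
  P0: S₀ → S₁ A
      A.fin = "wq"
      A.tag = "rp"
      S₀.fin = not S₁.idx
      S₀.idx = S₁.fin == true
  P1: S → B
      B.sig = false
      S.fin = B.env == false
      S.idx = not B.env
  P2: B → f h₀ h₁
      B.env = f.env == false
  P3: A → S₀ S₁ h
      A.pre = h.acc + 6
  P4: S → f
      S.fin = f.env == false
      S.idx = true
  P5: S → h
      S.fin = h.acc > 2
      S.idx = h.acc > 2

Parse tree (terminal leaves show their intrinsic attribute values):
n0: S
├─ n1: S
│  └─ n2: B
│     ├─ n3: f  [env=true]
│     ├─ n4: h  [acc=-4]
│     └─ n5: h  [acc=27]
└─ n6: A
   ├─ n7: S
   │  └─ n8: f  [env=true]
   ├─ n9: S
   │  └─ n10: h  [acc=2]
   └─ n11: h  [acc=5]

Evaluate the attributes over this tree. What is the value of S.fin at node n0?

1. n2.sig = false  [false]
2. n3.env = true  [terminal]
3. n4.acc = -4  [terminal]
4. n5.acc = 27  [terminal]
5. n2.env = false  [f.env == false]
6. n1.fin = true  [B.env == false]
7. n1.idx = true  [not B.env]
8. n6.fin = "wq"  ["wq"]
9. n6.tag = "rp"  ["rp"]
10. n8.env = true  [terminal]
11. n7.fin = false  [f.env == false]
12. n7.idx = true  [true]
13. n10.acc = 2  [terminal]
14. n9.fin = false  [h.acc > 2]
15. n9.idx = false  [h.acc > 2]
16. n11.acc = 5  [terminal]
17. n6.pre = 11  [h.acc + 6]
18. n0.fin = false  [not S₁.idx]
19. n0.idx = true  [S₁.fin == true]

false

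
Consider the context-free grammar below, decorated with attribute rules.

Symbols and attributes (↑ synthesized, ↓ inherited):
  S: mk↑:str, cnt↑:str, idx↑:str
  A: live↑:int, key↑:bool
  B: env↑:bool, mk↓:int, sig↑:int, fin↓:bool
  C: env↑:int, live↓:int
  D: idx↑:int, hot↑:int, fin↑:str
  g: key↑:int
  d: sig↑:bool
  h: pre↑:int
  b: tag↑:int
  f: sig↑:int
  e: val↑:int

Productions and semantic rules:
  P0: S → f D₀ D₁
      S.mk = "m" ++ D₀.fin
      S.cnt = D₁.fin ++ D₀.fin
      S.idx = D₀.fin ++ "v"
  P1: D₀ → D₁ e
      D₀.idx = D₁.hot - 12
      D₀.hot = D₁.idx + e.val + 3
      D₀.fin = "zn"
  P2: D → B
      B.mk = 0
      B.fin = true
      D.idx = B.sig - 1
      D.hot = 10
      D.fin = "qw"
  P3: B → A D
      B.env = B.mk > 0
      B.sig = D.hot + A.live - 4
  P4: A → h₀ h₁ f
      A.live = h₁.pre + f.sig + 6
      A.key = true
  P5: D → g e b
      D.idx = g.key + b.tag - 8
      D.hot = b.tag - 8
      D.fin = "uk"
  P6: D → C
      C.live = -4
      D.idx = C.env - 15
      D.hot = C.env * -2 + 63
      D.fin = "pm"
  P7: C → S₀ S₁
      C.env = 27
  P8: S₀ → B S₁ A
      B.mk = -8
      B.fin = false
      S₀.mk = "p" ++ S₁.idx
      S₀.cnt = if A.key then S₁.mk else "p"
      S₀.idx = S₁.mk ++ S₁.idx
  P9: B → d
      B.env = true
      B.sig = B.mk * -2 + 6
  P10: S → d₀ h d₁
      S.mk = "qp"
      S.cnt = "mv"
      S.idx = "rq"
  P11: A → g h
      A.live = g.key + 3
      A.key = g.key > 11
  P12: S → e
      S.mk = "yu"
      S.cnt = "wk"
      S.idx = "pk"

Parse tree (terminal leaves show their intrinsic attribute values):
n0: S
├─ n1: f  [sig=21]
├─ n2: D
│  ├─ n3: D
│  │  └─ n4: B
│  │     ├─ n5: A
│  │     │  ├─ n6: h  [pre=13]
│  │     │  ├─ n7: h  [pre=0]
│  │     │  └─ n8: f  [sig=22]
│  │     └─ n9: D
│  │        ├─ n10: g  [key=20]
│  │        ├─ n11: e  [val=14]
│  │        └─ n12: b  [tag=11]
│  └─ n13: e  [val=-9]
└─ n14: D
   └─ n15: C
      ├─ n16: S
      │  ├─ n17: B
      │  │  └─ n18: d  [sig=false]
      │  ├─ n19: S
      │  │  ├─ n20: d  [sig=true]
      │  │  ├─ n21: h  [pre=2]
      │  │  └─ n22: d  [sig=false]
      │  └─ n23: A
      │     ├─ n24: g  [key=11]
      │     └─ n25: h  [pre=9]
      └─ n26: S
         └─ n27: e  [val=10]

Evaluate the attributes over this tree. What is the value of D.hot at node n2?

1. n1.sig = 21  [terminal]
2. n4.mk = 0  [0]
3. n4.fin = true  [true]
4. n6.pre = 13  [terminal]
5. n7.pre = 0  [terminal]
6. n8.sig = 22  [terminal]
7. n5.live = 28  [h₁.pre + f.sig + 6]
8. n5.key = true  [true]
9. n10.key = 20  [terminal]
10. n11.val = 14  [terminal]
11. n12.tag = 11  [terminal]
12. n9.idx = 23  [g.key + b.tag - 8]
13. n9.hot = 3  [b.tag - 8]
14. n9.fin = "uk"  ["uk"]
15. n4.env = false  [B.mk > 0]
16. n4.sig = 27  [D.hot + A.live - 4]
17. n3.idx = 26  [B.sig - 1]
18. n3.hot = 10  [10]
19. n3.fin = "qw"  ["qw"]
20. n13.val = -9  [terminal]
21. n2.idx = -2  [D₁.hot - 12]
22. n2.hot = 20  [D₁.idx + e.val + 3]
23. n2.fin = "zn"  ["zn"]
24. n15.live = -4  [-4]
25. n17.mk = -8  [-8]
26. n17.fin = false  [false]
27. n18.sig = false  [terminal]
28. n17.env = true  [true]
29. n17.sig = 22  [B.mk * -2 + 6]
30. n20.sig = true  [terminal]
31. n21.pre = 2  [terminal]
32. n22.sig = false  [terminal]
33. n19.mk = "qp"  ["qp"]
34. n19.cnt = "mv"  ["mv"]
35. n19.idx = "rq"  ["rq"]
36. n24.key = 11  [terminal]
37. n25.pre = 9  [terminal]
38. n23.live = 14  [g.key + 3]
39. n23.key = false  [g.key > 11]
40. n16.mk = "prq"  ["p" ++ S₁.idx]
41. n16.cnt = "p"  [if A.key then S₁.mk else "p"]
42. n16.idx = "qprq"  [S₁.mk ++ S₁.idx]
43. n27.val = 10  [terminal]
44. n26.mk = "yu"  ["yu"]
45. n26.cnt = "wk"  ["wk"]
46. n26.idx = "pk"  ["pk"]
47. n15.env = 27  [27]
48. n14.idx = 12  [C.env - 15]
49. n14.hot = 9  [C.env * -2 + 63]
50. n14.fin = "pm"  ["pm"]
51. n0.mk = "mzn"  ["m" ++ D₀.fin]
52. n0.cnt = "pmzn"  [D₁.fin ++ D₀.fin]
53. n0.idx = "znv"  [D₀.fin ++ "v"]

20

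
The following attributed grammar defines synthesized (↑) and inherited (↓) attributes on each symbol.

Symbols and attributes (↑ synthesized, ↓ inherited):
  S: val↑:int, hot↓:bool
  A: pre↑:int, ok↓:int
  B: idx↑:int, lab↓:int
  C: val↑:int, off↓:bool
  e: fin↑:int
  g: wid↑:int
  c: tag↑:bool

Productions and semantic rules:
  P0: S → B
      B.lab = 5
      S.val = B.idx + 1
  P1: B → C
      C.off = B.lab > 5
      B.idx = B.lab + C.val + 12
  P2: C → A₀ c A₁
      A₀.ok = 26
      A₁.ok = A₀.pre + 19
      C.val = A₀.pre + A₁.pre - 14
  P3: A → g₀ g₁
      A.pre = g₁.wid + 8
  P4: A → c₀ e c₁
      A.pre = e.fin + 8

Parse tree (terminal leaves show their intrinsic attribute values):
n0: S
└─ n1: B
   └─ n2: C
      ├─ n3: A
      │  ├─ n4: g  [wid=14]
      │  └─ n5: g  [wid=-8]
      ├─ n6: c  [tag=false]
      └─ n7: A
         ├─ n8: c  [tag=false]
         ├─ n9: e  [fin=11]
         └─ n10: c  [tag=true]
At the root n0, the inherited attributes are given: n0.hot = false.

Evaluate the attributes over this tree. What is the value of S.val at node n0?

1. n0.hot = false  [given at root]
2. n1.lab = 5  [5]
3. n2.off = false  [B.lab > 5]
4. n3.ok = 26  [26]
5. n4.wid = 14  [terminal]
6. n5.wid = -8  [terminal]
7. n3.pre = 0  [g₁.wid + 8]
8. n6.tag = false  [terminal]
9. n7.ok = 19  [A₀.pre + 19]
10. n8.tag = false  [terminal]
11. n9.fin = 11  [terminal]
12. n10.tag = true  [terminal]
13. n7.pre = 19  [e.fin + 8]
14. n2.val = 5  [A₀.pre + A₁.pre - 14]
15. n1.idx = 22  [B.lab + C.val + 12]
16. n0.val = 23  [B.idx + 1]

23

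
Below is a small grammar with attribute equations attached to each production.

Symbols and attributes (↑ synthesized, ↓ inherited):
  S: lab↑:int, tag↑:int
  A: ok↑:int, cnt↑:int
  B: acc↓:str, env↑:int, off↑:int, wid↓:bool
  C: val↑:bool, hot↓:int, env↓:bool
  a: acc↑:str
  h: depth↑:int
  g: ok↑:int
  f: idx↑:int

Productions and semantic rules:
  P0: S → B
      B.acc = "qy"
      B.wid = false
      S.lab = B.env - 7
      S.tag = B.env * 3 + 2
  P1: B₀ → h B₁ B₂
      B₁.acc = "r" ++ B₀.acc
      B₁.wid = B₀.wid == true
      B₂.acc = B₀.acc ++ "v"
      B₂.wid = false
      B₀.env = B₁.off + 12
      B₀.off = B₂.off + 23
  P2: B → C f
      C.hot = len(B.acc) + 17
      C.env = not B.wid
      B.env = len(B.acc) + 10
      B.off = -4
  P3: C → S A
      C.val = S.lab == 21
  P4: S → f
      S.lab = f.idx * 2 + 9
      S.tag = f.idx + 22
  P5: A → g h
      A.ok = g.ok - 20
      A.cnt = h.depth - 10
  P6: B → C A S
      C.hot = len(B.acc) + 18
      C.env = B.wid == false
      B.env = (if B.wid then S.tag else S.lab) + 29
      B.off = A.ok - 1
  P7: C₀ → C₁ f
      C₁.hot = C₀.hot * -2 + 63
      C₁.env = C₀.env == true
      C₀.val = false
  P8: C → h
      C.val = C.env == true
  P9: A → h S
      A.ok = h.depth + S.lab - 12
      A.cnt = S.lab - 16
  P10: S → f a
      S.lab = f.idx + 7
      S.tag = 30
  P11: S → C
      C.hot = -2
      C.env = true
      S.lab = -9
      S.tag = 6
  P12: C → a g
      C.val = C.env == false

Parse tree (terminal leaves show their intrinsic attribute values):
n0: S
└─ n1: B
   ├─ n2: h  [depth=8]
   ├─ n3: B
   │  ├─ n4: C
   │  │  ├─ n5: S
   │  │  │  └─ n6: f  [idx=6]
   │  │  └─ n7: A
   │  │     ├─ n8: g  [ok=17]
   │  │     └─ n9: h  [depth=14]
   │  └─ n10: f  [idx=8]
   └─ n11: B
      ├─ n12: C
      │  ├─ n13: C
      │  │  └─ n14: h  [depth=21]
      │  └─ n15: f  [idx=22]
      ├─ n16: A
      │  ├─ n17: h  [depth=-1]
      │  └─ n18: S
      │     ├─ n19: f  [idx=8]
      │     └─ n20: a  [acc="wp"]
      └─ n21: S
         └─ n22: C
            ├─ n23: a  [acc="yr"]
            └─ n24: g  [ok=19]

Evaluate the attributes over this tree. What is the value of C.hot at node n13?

1. n1.acc = "qy"  ["qy"]
2. n1.wid = false  [false]
3. n2.depth = 8  [terminal]
4. n3.acc = "rqy"  ["r" ++ B₀.acc]
5. n3.wid = false  [B₀.wid == true]
6. n4.hot = 20  [len(B.acc) + 17]
7. n4.env = true  [not B.wid]
8. n6.idx = 6  [terminal]
9. n5.lab = 21  [f.idx * 2 + 9]
10. n5.tag = 28  [f.idx + 22]
11. n8.ok = 17  [terminal]
12. n9.depth = 14  [terminal]
13. n7.ok = -3  [g.ok - 20]
14. n7.cnt = 4  [h.depth - 10]
15. n4.val = true  [S.lab == 21]
16. n10.idx = 8  [terminal]
17. n3.env = 13  [len(B.acc) + 10]
18. n3.off = -4  [-4]
19. n11.acc = "qyv"  [B₀.acc ++ "v"]
20. n11.wid = false  [false]
21. n12.hot = 21  [len(B.acc) + 18]
22. n12.env = true  [B.wid == false]
23. n13.hot = 21  [C₀.hot * -2 + 63]
24. n13.env = true  [C₀.env == true]
25. n14.depth = 21  [terminal]
26. n13.val = true  [C.env == true]
27. n15.idx = 22  [terminal]
28. n12.val = false  [false]
29. n17.depth = -1  [terminal]
30. n19.idx = 8  [terminal]
31. n20.acc = "wp"  [terminal]
32. n18.lab = 15  [f.idx + 7]
33. n18.tag = 30  [30]
34. n16.ok = 2  [h.depth + S.lab - 12]
35. n16.cnt = -1  [S.lab - 16]
36. n22.hot = -2  [-2]
37. n22.env = true  [true]
38. n23.acc = "yr"  [terminal]
39. n24.ok = 19  [terminal]
40. n22.val = false  [C.env == false]
41. n21.lab = -9  [-9]
42. n21.tag = 6  [6]
43. n11.env = 20  [(if B.wid then S.tag else S.lab) + 29]
44. n11.off = 1  [A.ok - 1]
45. n1.env = 8  [B₁.off + 12]
46. n1.off = 24  [B₂.off + 23]
47. n0.lab = 1  [B.env - 7]
48. n0.tag = 26  [B.env * 3 + 2]

21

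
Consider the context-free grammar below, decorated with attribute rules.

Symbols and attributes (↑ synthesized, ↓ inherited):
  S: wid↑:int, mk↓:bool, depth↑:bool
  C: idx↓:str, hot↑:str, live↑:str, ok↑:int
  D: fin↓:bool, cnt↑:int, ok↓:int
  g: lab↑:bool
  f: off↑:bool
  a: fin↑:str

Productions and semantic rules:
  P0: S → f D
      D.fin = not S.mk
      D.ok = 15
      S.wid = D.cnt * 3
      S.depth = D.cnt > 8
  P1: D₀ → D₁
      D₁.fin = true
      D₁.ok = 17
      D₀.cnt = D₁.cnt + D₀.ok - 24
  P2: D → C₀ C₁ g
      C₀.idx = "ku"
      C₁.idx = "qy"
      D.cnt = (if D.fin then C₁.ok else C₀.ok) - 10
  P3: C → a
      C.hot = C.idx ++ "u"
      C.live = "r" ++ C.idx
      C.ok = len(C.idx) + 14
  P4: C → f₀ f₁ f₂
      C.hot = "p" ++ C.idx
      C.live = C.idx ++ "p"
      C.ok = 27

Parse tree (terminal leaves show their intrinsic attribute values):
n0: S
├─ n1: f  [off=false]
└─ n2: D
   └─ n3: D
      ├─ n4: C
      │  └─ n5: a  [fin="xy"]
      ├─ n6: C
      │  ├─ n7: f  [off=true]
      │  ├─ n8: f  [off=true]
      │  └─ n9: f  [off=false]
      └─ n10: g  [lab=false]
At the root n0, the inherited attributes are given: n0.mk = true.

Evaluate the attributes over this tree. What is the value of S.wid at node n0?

24

1. n0.mk = true  [given at root]
2. n1.off = false  [terminal]
3. n2.fin = false  [not S.mk]
4. n2.ok = 15  [15]
5. n3.fin = true  [true]
6. n3.ok = 17  [17]
7. n4.idx = "ku"  ["ku"]
8. n5.fin = "xy"  [terminal]
9. n4.hot = "kuu"  [C.idx ++ "u"]
10. n4.live = "rku"  ["r" ++ C.idx]
11. n4.ok = 16  [len(C.idx) + 14]
12. n6.idx = "qy"  ["qy"]
13. n7.off = true  [terminal]
14. n8.off = true  [terminal]
15. n9.off = false  [terminal]
16. n6.hot = "pqy"  ["p" ++ C.idx]
17. n6.live = "qyp"  [C.idx ++ "p"]
18. n6.ok = 27  [27]
19. n10.lab = false  [terminal]
20. n3.cnt = 17  [(if D.fin then C₁.ok else C₀.ok) - 10]
21. n2.cnt = 8  [D₁.cnt + D₀.ok - 24]
22. n0.wid = 24  [D.cnt * 3]
23. n0.depth = false  [D.cnt > 8]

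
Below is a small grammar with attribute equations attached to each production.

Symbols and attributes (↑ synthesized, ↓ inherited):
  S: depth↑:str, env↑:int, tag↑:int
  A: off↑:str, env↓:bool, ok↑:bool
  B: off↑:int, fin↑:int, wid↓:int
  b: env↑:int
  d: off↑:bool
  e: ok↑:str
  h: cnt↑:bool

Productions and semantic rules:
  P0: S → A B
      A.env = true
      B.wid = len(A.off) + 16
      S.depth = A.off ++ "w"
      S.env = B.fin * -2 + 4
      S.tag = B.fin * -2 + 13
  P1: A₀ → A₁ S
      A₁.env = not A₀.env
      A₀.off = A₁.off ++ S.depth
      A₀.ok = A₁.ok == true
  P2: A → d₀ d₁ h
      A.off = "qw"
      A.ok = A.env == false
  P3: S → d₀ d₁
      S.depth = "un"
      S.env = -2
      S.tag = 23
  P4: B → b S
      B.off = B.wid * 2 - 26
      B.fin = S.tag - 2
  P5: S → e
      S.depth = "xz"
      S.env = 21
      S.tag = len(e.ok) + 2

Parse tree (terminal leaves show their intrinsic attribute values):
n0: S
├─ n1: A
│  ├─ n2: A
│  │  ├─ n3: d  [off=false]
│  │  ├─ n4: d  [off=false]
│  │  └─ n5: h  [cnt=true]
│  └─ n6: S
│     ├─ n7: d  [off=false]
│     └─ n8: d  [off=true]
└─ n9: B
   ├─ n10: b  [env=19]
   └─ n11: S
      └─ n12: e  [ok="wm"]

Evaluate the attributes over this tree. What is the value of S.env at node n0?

1. n1.env = true  [true]
2. n2.env = false  [not A₀.env]
3. n3.off = false  [terminal]
4. n4.off = false  [terminal]
5. n5.cnt = true  [terminal]
6. n2.off = "qw"  ["qw"]
7. n2.ok = true  [A.env == false]
8. n7.off = false  [terminal]
9. n8.off = true  [terminal]
10. n6.depth = "un"  ["un"]
11. n6.env = -2  [-2]
12. n6.tag = 23  [23]
13. n1.off = "qwun"  [A₁.off ++ S.depth]
14. n1.ok = true  [A₁.ok == true]
15. n9.wid = 20  [len(A.off) + 16]
16. n10.env = 19  [terminal]
17. n12.ok = "wm"  [terminal]
18. n11.depth = "xz"  ["xz"]
19. n11.env = 21  [21]
20. n11.tag = 4  [len(e.ok) + 2]
21. n9.off = 14  [B.wid * 2 - 26]
22. n9.fin = 2  [S.tag - 2]
23. n0.depth = "qwunw"  [A.off ++ "w"]
24. n0.env = 0  [B.fin * -2 + 4]
25. n0.tag = 9  [B.fin * -2 + 13]

0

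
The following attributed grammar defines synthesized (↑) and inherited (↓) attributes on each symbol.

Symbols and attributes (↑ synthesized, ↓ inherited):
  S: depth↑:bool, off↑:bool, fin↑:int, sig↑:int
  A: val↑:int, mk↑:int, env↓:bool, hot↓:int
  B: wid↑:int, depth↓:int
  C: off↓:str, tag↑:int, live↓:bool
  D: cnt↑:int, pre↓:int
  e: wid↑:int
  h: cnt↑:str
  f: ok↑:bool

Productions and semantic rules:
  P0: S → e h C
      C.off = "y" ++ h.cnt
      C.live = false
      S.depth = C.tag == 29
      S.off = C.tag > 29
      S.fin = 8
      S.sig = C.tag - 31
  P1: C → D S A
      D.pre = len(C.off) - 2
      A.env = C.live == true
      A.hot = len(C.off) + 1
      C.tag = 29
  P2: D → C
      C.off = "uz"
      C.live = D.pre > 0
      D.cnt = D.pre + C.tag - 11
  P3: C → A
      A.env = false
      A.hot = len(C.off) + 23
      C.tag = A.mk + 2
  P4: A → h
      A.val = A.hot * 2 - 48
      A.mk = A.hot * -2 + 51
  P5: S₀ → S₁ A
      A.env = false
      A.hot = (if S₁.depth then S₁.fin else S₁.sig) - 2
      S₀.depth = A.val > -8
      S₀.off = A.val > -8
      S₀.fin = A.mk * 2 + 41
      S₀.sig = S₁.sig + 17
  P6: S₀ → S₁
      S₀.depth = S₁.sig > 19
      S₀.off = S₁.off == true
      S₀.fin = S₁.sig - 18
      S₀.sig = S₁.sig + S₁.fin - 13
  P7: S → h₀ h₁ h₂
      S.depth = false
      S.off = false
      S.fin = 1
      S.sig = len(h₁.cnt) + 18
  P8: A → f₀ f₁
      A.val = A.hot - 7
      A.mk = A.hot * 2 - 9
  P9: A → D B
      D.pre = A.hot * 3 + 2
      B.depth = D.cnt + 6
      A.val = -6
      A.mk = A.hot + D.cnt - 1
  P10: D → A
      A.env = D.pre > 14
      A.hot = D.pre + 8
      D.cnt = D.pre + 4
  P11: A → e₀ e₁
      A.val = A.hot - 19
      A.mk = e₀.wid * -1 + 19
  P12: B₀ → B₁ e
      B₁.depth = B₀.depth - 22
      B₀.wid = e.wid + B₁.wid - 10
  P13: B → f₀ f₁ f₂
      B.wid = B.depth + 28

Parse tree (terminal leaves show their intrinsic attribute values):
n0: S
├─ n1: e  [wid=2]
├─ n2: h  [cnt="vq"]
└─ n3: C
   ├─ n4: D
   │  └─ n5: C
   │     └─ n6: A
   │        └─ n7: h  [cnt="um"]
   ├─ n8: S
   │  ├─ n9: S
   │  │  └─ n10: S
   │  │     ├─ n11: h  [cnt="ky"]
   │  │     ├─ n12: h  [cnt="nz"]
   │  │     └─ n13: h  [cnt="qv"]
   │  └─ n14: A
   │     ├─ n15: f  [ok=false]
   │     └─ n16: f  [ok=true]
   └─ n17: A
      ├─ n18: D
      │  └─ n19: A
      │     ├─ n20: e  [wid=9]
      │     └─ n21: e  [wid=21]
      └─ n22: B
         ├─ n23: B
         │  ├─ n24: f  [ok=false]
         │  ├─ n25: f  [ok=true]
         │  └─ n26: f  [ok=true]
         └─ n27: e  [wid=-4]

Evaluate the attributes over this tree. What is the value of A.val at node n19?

1. n1.wid = 2  [terminal]
2. n2.cnt = "vq"  [terminal]
3. n3.off = "yvq"  ["y" ++ h.cnt]
4. n3.live = false  [false]
5. n4.pre = 1  [len(C.off) - 2]
6. n5.off = "uz"  ["uz"]
7. n5.live = true  [D.pre > 0]
8. n6.env = false  [false]
9. n6.hot = 25  [len(C.off) + 23]
10. n7.cnt = "um"  [terminal]
11. n6.val = 2  [A.hot * 2 - 48]
12. n6.mk = 1  [A.hot * -2 + 51]
13. n5.tag = 3  [A.mk + 2]
14. n4.cnt = -7  [D.pre + C.tag - 11]
15. n11.cnt = "ky"  [terminal]
16. n12.cnt = "nz"  [terminal]
17. n13.cnt = "qv"  [terminal]
18. n10.depth = false  [false]
19. n10.off = false  [false]
20. n10.fin = 1  [1]
21. n10.sig = 20  [len(h₁.cnt) + 18]
22. n9.depth = true  [S₁.sig > 19]
23. n9.off = false  [S₁.off == true]
24. n9.fin = 2  [S₁.sig - 18]
25. n9.sig = 8  [S₁.sig + S₁.fin - 13]
26. n14.env = false  [false]
27. n14.hot = 0  [(if S₁.depth then S₁.fin else S₁.sig) - 2]
28. n15.ok = false  [terminal]
29. n16.ok = true  [terminal]
30. n14.val = -7  [A.hot - 7]
31. n14.mk = -9  [A.hot * 2 - 9]
32. n8.depth = true  [A.val > -8]
33. n8.off = true  [A.val > -8]
34. n8.fin = 23  [A.mk * 2 + 41]
35. n8.sig = 25  [S₁.sig + 17]
36. n17.env = false  [C.live == true]
37. n17.hot = 4  [len(C.off) + 1]
38. n18.pre = 14  [A.hot * 3 + 2]
39. n19.env = false  [D.pre > 14]
40. n19.hot = 22  [D.pre + 8]
41. n20.wid = 9  [terminal]
42. n21.wid = 21  [terminal]
43. n19.val = 3  [A.hot - 19]
44. n19.mk = 10  [e₀.wid * -1 + 19]
45. n18.cnt = 18  [D.pre + 4]
46. n22.depth = 24  [D.cnt + 6]
47. n23.depth = 2  [B₀.depth - 22]
48. n24.ok = false  [terminal]
49. n25.ok = true  [terminal]
50. n26.ok = true  [terminal]
51. n23.wid = 30  [B.depth + 28]
52. n27.wid = -4  [terminal]
53. n22.wid = 16  [e.wid + B₁.wid - 10]
54. n17.val = -6  [-6]
55. n17.mk = 21  [A.hot + D.cnt - 1]
56. n3.tag = 29  [29]
57. n0.depth = true  [C.tag == 29]
58. n0.off = false  [C.tag > 29]
59. n0.fin = 8  [8]
60. n0.sig = -2  [C.tag - 31]

3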